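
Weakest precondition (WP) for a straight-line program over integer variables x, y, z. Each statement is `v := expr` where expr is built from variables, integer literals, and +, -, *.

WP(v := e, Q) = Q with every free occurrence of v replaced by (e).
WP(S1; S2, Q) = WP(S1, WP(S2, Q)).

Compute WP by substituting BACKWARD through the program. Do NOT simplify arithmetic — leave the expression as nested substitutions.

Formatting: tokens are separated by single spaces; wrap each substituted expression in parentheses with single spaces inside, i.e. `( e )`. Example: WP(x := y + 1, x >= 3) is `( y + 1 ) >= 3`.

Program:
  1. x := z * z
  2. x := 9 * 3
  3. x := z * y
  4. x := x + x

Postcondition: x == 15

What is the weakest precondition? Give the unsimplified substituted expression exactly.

post: x == 15
stmt 4: x := x + x  -- replace 1 occurrence(s) of x with (x + x)
  => ( x + x ) == 15
stmt 3: x := z * y  -- replace 2 occurrence(s) of x with (z * y)
  => ( ( z * y ) + ( z * y ) ) == 15
stmt 2: x := 9 * 3  -- replace 0 occurrence(s) of x with (9 * 3)
  => ( ( z * y ) + ( z * y ) ) == 15
stmt 1: x := z * z  -- replace 0 occurrence(s) of x with (z * z)
  => ( ( z * y ) + ( z * y ) ) == 15

Answer: ( ( z * y ) + ( z * y ) ) == 15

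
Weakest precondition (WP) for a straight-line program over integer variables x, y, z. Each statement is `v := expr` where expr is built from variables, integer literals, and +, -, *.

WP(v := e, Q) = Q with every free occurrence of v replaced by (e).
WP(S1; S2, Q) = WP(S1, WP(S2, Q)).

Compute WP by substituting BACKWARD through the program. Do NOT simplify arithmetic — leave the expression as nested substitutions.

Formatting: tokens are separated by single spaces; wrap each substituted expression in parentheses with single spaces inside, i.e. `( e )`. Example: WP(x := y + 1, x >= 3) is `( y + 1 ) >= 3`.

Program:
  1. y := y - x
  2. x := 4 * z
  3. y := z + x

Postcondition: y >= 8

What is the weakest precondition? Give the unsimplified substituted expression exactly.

Answer: ( z + ( 4 * z ) ) >= 8

Derivation:
post: y >= 8
stmt 3: y := z + x  -- replace 1 occurrence(s) of y with (z + x)
  => ( z + x ) >= 8
stmt 2: x := 4 * z  -- replace 1 occurrence(s) of x with (4 * z)
  => ( z + ( 4 * z ) ) >= 8
stmt 1: y := y - x  -- replace 0 occurrence(s) of y with (y - x)
  => ( z + ( 4 * z ) ) >= 8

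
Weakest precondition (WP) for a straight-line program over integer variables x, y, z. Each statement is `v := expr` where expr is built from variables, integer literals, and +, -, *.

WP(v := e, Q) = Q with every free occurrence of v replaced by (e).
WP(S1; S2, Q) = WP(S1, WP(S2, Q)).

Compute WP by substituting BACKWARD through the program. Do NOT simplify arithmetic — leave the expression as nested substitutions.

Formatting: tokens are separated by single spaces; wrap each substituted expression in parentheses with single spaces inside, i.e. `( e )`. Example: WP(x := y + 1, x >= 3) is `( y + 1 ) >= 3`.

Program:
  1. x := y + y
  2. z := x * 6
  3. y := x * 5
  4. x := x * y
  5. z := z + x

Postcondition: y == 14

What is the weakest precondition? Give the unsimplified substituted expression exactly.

Answer: ( ( y + y ) * 5 ) == 14

Derivation:
post: y == 14
stmt 5: z := z + x  -- replace 0 occurrence(s) of z with (z + x)
  => y == 14
stmt 4: x := x * y  -- replace 0 occurrence(s) of x with (x * y)
  => y == 14
stmt 3: y := x * 5  -- replace 1 occurrence(s) of y with (x * 5)
  => ( x * 5 ) == 14
stmt 2: z := x * 6  -- replace 0 occurrence(s) of z with (x * 6)
  => ( x * 5 ) == 14
stmt 1: x := y + y  -- replace 1 occurrence(s) of x with (y + y)
  => ( ( y + y ) * 5 ) == 14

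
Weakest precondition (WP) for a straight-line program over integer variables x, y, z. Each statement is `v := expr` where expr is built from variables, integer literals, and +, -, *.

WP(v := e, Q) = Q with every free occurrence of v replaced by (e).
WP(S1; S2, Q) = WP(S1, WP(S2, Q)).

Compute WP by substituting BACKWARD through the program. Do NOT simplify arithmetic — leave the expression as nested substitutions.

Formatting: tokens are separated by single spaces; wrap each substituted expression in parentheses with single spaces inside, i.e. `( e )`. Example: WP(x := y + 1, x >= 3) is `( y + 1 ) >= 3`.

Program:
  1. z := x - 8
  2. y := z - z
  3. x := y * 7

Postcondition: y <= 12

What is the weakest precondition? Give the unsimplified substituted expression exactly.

post: y <= 12
stmt 3: x := y * 7  -- replace 0 occurrence(s) of x with (y * 7)
  => y <= 12
stmt 2: y := z - z  -- replace 1 occurrence(s) of y with (z - z)
  => ( z - z ) <= 12
stmt 1: z := x - 8  -- replace 2 occurrence(s) of z with (x - 8)
  => ( ( x - 8 ) - ( x - 8 ) ) <= 12

Answer: ( ( x - 8 ) - ( x - 8 ) ) <= 12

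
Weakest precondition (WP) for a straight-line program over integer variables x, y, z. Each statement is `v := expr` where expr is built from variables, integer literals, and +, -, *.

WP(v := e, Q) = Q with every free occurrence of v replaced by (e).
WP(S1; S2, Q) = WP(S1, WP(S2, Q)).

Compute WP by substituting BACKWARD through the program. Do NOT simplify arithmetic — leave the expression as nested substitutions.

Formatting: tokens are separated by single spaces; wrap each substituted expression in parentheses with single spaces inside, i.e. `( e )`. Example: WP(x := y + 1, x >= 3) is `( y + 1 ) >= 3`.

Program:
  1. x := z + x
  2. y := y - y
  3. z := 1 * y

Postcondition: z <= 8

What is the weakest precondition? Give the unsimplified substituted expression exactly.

post: z <= 8
stmt 3: z := 1 * y  -- replace 1 occurrence(s) of z with (1 * y)
  => ( 1 * y ) <= 8
stmt 2: y := y - y  -- replace 1 occurrence(s) of y with (y - y)
  => ( 1 * ( y - y ) ) <= 8
stmt 1: x := z + x  -- replace 0 occurrence(s) of x with (z + x)
  => ( 1 * ( y - y ) ) <= 8

Answer: ( 1 * ( y - y ) ) <= 8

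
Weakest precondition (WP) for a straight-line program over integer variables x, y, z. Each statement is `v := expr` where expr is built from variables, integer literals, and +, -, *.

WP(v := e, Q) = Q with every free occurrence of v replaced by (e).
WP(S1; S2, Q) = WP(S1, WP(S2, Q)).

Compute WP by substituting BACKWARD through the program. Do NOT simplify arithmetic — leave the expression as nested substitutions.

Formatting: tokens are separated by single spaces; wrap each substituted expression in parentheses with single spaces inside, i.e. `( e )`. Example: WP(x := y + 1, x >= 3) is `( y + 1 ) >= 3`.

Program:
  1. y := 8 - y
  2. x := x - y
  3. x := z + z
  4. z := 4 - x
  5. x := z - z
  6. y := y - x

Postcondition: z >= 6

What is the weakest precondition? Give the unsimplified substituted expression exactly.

post: z >= 6
stmt 6: y := y - x  -- replace 0 occurrence(s) of y with (y - x)
  => z >= 6
stmt 5: x := z - z  -- replace 0 occurrence(s) of x with (z - z)
  => z >= 6
stmt 4: z := 4 - x  -- replace 1 occurrence(s) of z with (4 - x)
  => ( 4 - x ) >= 6
stmt 3: x := z + z  -- replace 1 occurrence(s) of x with (z + z)
  => ( 4 - ( z + z ) ) >= 6
stmt 2: x := x - y  -- replace 0 occurrence(s) of x with (x - y)
  => ( 4 - ( z + z ) ) >= 6
stmt 1: y := 8 - y  -- replace 0 occurrence(s) of y with (8 - y)
  => ( 4 - ( z + z ) ) >= 6

Answer: ( 4 - ( z + z ) ) >= 6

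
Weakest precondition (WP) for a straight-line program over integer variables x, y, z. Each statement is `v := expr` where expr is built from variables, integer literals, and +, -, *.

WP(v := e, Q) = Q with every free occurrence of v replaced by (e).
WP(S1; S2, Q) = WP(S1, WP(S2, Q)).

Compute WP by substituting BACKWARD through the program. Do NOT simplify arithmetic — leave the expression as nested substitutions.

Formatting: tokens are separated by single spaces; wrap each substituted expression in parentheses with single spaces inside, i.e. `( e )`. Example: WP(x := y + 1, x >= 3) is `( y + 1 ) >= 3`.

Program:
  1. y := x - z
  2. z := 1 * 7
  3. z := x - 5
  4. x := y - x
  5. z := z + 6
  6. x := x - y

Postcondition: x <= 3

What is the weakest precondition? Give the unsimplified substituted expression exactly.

post: x <= 3
stmt 6: x := x - y  -- replace 1 occurrence(s) of x with (x - y)
  => ( x - y ) <= 3
stmt 5: z := z + 6  -- replace 0 occurrence(s) of z with (z + 6)
  => ( x - y ) <= 3
stmt 4: x := y - x  -- replace 1 occurrence(s) of x with (y - x)
  => ( ( y - x ) - y ) <= 3
stmt 3: z := x - 5  -- replace 0 occurrence(s) of z with (x - 5)
  => ( ( y - x ) - y ) <= 3
stmt 2: z := 1 * 7  -- replace 0 occurrence(s) of z with (1 * 7)
  => ( ( y - x ) - y ) <= 3
stmt 1: y := x - z  -- replace 2 occurrence(s) of y with (x - z)
  => ( ( ( x - z ) - x ) - ( x - z ) ) <= 3

Answer: ( ( ( x - z ) - x ) - ( x - z ) ) <= 3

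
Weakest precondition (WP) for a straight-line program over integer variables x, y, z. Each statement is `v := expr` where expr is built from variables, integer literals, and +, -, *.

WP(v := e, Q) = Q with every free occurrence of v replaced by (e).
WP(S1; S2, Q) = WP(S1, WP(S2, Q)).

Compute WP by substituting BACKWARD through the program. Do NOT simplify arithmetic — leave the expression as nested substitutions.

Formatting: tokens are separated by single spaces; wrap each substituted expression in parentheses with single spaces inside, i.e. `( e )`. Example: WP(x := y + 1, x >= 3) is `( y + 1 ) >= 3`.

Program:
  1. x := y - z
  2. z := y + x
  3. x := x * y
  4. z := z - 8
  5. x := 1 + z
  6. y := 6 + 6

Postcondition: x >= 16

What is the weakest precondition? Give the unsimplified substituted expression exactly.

post: x >= 16
stmt 6: y := 6 + 6  -- replace 0 occurrence(s) of y with (6 + 6)
  => x >= 16
stmt 5: x := 1 + z  -- replace 1 occurrence(s) of x with (1 + z)
  => ( 1 + z ) >= 16
stmt 4: z := z - 8  -- replace 1 occurrence(s) of z with (z - 8)
  => ( 1 + ( z - 8 ) ) >= 16
stmt 3: x := x * y  -- replace 0 occurrence(s) of x with (x * y)
  => ( 1 + ( z - 8 ) ) >= 16
stmt 2: z := y + x  -- replace 1 occurrence(s) of z with (y + x)
  => ( 1 + ( ( y + x ) - 8 ) ) >= 16
stmt 1: x := y - z  -- replace 1 occurrence(s) of x with (y - z)
  => ( 1 + ( ( y + ( y - z ) ) - 8 ) ) >= 16

Answer: ( 1 + ( ( y + ( y - z ) ) - 8 ) ) >= 16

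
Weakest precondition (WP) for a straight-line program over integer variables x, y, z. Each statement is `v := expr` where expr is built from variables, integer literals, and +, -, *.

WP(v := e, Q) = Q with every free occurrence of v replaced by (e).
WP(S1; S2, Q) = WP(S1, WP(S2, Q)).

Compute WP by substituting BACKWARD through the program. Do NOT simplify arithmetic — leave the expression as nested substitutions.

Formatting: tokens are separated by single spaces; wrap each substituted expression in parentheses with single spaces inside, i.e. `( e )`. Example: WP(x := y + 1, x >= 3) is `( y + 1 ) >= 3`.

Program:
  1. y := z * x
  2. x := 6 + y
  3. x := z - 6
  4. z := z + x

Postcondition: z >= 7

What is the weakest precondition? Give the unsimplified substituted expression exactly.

post: z >= 7
stmt 4: z := z + x  -- replace 1 occurrence(s) of z with (z + x)
  => ( z + x ) >= 7
stmt 3: x := z - 6  -- replace 1 occurrence(s) of x with (z - 6)
  => ( z + ( z - 6 ) ) >= 7
stmt 2: x := 6 + y  -- replace 0 occurrence(s) of x with (6 + y)
  => ( z + ( z - 6 ) ) >= 7
stmt 1: y := z * x  -- replace 0 occurrence(s) of y with (z * x)
  => ( z + ( z - 6 ) ) >= 7

Answer: ( z + ( z - 6 ) ) >= 7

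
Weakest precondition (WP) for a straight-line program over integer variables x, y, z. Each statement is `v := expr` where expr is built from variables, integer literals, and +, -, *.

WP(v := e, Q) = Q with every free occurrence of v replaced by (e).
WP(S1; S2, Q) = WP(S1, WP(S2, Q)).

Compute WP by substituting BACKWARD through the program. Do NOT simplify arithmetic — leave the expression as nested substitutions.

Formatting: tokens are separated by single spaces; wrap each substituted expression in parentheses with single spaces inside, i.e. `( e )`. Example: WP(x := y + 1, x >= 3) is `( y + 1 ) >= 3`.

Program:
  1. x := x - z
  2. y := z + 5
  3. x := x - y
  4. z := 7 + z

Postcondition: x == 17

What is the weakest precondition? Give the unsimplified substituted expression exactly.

post: x == 17
stmt 4: z := 7 + z  -- replace 0 occurrence(s) of z with (7 + z)
  => x == 17
stmt 3: x := x - y  -- replace 1 occurrence(s) of x with (x - y)
  => ( x - y ) == 17
stmt 2: y := z + 5  -- replace 1 occurrence(s) of y with (z + 5)
  => ( x - ( z + 5 ) ) == 17
stmt 1: x := x - z  -- replace 1 occurrence(s) of x with (x - z)
  => ( ( x - z ) - ( z + 5 ) ) == 17

Answer: ( ( x - z ) - ( z + 5 ) ) == 17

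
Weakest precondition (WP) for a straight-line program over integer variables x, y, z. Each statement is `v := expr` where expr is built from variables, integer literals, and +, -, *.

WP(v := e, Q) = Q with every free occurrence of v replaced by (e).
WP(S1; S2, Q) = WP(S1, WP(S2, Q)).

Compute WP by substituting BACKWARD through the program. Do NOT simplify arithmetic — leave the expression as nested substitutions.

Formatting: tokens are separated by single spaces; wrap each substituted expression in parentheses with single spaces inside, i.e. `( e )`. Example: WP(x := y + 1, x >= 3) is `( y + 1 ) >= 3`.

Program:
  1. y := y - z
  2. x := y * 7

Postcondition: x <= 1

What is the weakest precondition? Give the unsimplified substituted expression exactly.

post: x <= 1
stmt 2: x := y * 7  -- replace 1 occurrence(s) of x with (y * 7)
  => ( y * 7 ) <= 1
stmt 1: y := y - z  -- replace 1 occurrence(s) of y with (y - z)
  => ( ( y - z ) * 7 ) <= 1

Answer: ( ( y - z ) * 7 ) <= 1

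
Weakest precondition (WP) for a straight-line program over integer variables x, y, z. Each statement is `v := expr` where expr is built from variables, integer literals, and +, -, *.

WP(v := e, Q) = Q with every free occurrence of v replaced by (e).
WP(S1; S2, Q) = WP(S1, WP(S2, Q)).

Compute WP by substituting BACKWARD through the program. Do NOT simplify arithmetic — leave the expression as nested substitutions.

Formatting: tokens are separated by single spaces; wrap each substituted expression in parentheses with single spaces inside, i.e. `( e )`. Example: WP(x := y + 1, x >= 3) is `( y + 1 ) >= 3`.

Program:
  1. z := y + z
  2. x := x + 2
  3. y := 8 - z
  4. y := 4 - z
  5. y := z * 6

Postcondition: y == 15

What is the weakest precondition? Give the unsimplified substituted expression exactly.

Answer: ( ( y + z ) * 6 ) == 15

Derivation:
post: y == 15
stmt 5: y := z * 6  -- replace 1 occurrence(s) of y with (z * 6)
  => ( z * 6 ) == 15
stmt 4: y := 4 - z  -- replace 0 occurrence(s) of y with (4 - z)
  => ( z * 6 ) == 15
stmt 3: y := 8 - z  -- replace 0 occurrence(s) of y with (8 - z)
  => ( z * 6 ) == 15
stmt 2: x := x + 2  -- replace 0 occurrence(s) of x with (x + 2)
  => ( z * 6 ) == 15
stmt 1: z := y + z  -- replace 1 occurrence(s) of z with (y + z)
  => ( ( y + z ) * 6 ) == 15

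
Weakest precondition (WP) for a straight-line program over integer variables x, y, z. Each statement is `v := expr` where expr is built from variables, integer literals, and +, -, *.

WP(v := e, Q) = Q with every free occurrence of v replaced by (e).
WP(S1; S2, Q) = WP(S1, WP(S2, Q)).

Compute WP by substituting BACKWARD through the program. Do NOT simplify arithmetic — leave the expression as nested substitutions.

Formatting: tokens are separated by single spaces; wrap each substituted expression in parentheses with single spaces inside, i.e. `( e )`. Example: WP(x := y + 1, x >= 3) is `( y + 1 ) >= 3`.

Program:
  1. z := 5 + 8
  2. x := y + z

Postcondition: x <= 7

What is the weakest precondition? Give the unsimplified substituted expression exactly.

Answer: ( y + ( 5 + 8 ) ) <= 7

Derivation:
post: x <= 7
stmt 2: x := y + z  -- replace 1 occurrence(s) of x with (y + z)
  => ( y + z ) <= 7
stmt 1: z := 5 + 8  -- replace 1 occurrence(s) of z with (5 + 8)
  => ( y + ( 5 + 8 ) ) <= 7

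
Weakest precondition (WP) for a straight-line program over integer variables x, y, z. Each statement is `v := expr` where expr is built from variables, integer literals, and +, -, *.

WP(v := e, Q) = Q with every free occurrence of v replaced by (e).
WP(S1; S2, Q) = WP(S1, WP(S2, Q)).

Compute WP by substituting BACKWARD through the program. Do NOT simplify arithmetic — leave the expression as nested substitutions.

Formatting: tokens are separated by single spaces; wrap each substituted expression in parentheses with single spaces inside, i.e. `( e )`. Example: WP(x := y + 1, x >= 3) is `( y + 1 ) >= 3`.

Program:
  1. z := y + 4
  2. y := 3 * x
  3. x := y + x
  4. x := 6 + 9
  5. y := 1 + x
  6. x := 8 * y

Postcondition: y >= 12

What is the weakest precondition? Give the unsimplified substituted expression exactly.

post: y >= 12
stmt 6: x := 8 * y  -- replace 0 occurrence(s) of x with (8 * y)
  => y >= 12
stmt 5: y := 1 + x  -- replace 1 occurrence(s) of y with (1 + x)
  => ( 1 + x ) >= 12
stmt 4: x := 6 + 9  -- replace 1 occurrence(s) of x with (6 + 9)
  => ( 1 + ( 6 + 9 ) ) >= 12
stmt 3: x := y + x  -- replace 0 occurrence(s) of x with (y + x)
  => ( 1 + ( 6 + 9 ) ) >= 12
stmt 2: y := 3 * x  -- replace 0 occurrence(s) of y with (3 * x)
  => ( 1 + ( 6 + 9 ) ) >= 12
stmt 1: z := y + 4  -- replace 0 occurrence(s) of z with (y + 4)
  => ( 1 + ( 6 + 9 ) ) >= 12

Answer: ( 1 + ( 6 + 9 ) ) >= 12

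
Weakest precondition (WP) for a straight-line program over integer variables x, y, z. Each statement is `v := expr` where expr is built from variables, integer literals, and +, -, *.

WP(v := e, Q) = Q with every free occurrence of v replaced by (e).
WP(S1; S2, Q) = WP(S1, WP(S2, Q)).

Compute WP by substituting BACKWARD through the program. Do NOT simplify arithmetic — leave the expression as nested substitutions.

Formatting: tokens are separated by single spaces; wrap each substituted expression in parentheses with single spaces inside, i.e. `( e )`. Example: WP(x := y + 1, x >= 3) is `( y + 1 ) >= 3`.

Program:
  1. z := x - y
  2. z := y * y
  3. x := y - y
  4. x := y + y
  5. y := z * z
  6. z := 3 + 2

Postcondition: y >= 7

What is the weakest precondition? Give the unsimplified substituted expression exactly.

Answer: ( ( y * y ) * ( y * y ) ) >= 7

Derivation:
post: y >= 7
stmt 6: z := 3 + 2  -- replace 0 occurrence(s) of z with (3 + 2)
  => y >= 7
stmt 5: y := z * z  -- replace 1 occurrence(s) of y with (z * z)
  => ( z * z ) >= 7
stmt 4: x := y + y  -- replace 0 occurrence(s) of x with (y + y)
  => ( z * z ) >= 7
stmt 3: x := y - y  -- replace 0 occurrence(s) of x with (y - y)
  => ( z * z ) >= 7
stmt 2: z := y * y  -- replace 2 occurrence(s) of z with (y * y)
  => ( ( y * y ) * ( y * y ) ) >= 7
stmt 1: z := x - y  -- replace 0 occurrence(s) of z with (x - y)
  => ( ( y * y ) * ( y * y ) ) >= 7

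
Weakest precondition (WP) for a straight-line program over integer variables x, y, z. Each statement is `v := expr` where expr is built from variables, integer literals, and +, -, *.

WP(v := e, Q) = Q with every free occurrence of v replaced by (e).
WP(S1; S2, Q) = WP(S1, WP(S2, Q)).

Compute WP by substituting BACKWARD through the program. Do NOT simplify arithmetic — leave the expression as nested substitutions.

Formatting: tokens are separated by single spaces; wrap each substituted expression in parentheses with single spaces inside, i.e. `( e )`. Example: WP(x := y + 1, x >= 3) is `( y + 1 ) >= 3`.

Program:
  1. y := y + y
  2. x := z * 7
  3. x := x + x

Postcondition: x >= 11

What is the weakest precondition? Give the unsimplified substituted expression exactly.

Answer: ( ( z * 7 ) + ( z * 7 ) ) >= 11

Derivation:
post: x >= 11
stmt 3: x := x + x  -- replace 1 occurrence(s) of x with (x + x)
  => ( x + x ) >= 11
stmt 2: x := z * 7  -- replace 2 occurrence(s) of x with (z * 7)
  => ( ( z * 7 ) + ( z * 7 ) ) >= 11
stmt 1: y := y + y  -- replace 0 occurrence(s) of y with (y + y)
  => ( ( z * 7 ) + ( z * 7 ) ) >= 11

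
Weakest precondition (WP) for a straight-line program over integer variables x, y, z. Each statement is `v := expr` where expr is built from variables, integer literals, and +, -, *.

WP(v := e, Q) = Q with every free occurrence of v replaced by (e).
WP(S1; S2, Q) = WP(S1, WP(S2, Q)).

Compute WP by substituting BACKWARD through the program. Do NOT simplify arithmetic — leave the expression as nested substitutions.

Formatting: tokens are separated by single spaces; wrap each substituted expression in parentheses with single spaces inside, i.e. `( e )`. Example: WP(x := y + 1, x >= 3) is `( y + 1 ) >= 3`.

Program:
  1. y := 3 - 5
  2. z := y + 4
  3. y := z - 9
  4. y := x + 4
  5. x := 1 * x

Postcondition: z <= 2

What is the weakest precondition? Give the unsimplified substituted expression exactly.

post: z <= 2
stmt 5: x := 1 * x  -- replace 0 occurrence(s) of x with (1 * x)
  => z <= 2
stmt 4: y := x + 4  -- replace 0 occurrence(s) of y with (x + 4)
  => z <= 2
stmt 3: y := z - 9  -- replace 0 occurrence(s) of y with (z - 9)
  => z <= 2
stmt 2: z := y + 4  -- replace 1 occurrence(s) of z with (y + 4)
  => ( y + 4 ) <= 2
stmt 1: y := 3 - 5  -- replace 1 occurrence(s) of y with (3 - 5)
  => ( ( 3 - 5 ) + 4 ) <= 2

Answer: ( ( 3 - 5 ) + 4 ) <= 2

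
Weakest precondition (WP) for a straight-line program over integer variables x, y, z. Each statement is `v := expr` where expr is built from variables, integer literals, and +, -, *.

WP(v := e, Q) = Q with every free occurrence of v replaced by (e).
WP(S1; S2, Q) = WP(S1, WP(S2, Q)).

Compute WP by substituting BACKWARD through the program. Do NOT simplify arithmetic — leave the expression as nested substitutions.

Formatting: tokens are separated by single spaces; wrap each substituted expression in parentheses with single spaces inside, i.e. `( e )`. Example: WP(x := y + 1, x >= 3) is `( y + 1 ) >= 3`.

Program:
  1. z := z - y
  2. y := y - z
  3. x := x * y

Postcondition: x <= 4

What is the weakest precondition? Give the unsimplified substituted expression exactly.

post: x <= 4
stmt 3: x := x * y  -- replace 1 occurrence(s) of x with (x * y)
  => ( x * y ) <= 4
stmt 2: y := y - z  -- replace 1 occurrence(s) of y with (y - z)
  => ( x * ( y - z ) ) <= 4
stmt 1: z := z - y  -- replace 1 occurrence(s) of z with (z - y)
  => ( x * ( y - ( z - y ) ) ) <= 4

Answer: ( x * ( y - ( z - y ) ) ) <= 4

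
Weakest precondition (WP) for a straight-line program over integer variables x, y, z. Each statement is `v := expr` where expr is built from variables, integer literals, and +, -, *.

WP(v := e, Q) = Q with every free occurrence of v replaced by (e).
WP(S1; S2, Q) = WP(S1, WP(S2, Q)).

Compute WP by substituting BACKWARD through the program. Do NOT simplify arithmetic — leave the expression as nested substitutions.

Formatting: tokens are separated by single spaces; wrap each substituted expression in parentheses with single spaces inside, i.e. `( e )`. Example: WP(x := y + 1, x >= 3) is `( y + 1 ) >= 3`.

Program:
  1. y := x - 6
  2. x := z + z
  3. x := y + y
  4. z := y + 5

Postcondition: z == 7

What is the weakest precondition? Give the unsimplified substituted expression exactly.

Answer: ( ( x - 6 ) + 5 ) == 7

Derivation:
post: z == 7
stmt 4: z := y + 5  -- replace 1 occurrence(s) of z with (y + 5)
  => ( y + 5 ) == 7
stmt 3: x := y + y  -- replace 0 occurrence(s) of x with (y + y)
  => ( y + 5 ) == 7
stmt 2: x := z + z  -- replace 0 occurrence(s) of x with (z + z)
  => ( y + 5 ) == 7
stmt 1: y := x - 6  -- replace 1 occurrence(s) of y with (x - 6)
  => ( ( x - 6 ) + 5 ) == 7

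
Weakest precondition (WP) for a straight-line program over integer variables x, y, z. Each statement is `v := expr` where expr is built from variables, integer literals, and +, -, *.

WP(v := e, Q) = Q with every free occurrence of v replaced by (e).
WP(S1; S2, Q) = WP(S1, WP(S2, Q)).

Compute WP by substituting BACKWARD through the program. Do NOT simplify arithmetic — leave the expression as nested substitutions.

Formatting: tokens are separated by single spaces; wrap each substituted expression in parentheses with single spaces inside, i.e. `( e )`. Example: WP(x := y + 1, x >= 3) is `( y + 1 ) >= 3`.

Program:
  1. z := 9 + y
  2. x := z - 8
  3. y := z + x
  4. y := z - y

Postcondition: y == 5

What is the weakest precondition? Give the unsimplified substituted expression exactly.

Answer: ( ( 9 + y ) - ( ( 9 + y ) + ( ( 9 + y ) - 8 ) ) ) == 5

Derivation:
post: y == 5
stmt 4: y := z - y  -- replace 1 occurrence(s) of y with (z - y)
  => ( z - y ) == 5
stmt 3: y := z + x  -- replace 1 occurrence(s) of y with (z + x)
  => ( z - ( z + x ) ) == 5
stmt 2: x := z - 8  -- replace 1 occurrence(s) of x with (z - 8)
  => ( z - ( z + ( z - 8 ) ) ) == 5
stmt 1: z := 9 + y  -- replace 3 occurrence(s) of z with (9 + y)
  => ( ( 9 + y ) - ( ( 9 + y ) + ( ( 9 + y ) - 8 ) ) ) == 5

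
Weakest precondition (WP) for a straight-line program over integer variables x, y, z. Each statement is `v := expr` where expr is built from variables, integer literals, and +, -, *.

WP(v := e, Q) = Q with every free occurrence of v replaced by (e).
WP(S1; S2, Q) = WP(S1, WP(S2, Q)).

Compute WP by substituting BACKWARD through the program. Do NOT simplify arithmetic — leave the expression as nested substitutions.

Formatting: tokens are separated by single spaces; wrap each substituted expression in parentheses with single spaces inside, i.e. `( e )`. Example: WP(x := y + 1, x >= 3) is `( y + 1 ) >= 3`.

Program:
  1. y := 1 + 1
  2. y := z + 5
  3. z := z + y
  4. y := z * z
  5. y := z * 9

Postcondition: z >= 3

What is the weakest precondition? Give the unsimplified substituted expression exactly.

post: z >= 3
stmt 5: y := z * 9  -- replace 0 occurrence(s) of y with (z * 9)
  => z >= 3
stmt 4: y := z * z  -- replace 0 occurrence(s) of y with (z * z)
  => z >= 3
stmt 3: z := z + y  -- replace 1 occurrence(s) of z with (z + y)
  => ( z + y ) >= 3
stmt 2: y := z + 5  -- replace 1 occurrence(s) of y with (z + 5)
  => ( z + ( z + 5 ) ) >= 3
stmt 1: y := 1 + 1  -- replace 0 occurrence(s) of y with (1 + 1)
  => ( z + ( z + 5 ) ) >= 3

Answer: ( z + ( z + 5 ) ) >= 3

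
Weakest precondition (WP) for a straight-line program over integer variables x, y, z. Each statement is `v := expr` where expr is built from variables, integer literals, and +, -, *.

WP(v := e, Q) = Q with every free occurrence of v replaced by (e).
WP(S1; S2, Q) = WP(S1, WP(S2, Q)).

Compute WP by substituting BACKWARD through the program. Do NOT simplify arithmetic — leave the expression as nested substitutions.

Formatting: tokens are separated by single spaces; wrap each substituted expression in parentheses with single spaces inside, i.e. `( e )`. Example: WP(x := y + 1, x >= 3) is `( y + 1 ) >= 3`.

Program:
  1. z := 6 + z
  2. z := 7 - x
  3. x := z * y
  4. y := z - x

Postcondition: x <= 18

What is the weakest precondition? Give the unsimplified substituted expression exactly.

Answer: ( ( 7 - x ) * y ) <= 18

Derivation:
post: x <= 18
stmt 4: y := z - x  -- replace 0 occurrence(s) of y with (z - x)
  => x <= 18
stmt 3: x := z * y  -- replace 1 occurrence(s) of x with (z * y)
  => ( z * y ) <= 18
stmt 2: z := 7 - x  -- replace 1 occurrence(s) of z with (7 - x)
  => ( ( 7 - x ) * y ) <= 18
stmt 1: z := 6 + z  -- replace 0 occurrence(s) of z with (6 + z)
  => ( ( 7 - x ) * y ) <= 18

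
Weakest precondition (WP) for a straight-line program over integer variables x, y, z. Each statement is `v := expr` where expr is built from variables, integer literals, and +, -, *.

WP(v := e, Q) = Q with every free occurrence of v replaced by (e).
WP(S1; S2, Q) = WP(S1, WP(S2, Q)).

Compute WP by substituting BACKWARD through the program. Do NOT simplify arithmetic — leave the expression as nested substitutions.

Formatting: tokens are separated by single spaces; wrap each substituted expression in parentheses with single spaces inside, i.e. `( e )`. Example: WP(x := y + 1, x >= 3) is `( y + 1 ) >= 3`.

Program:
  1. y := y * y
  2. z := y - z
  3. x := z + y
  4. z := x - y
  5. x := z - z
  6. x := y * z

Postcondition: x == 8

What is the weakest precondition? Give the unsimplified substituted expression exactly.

post: x == 8
stmt 6: x := y * z  -- replace 1 occurrence(s) of x with (y * z)
  => ( y * z ) == 8
stmt 5: x := z - z  -- replace 0 occurrence(s) of x with (z - z)
  => ( y * z ) == 8
stmt 4: z := x - y  -- replace 1 occurrence(s) of z with (x - y)
  => ( y * ( x - y ) ) == 8
stmt 3: x := z + y  -- replace 1 occurrence(s) of x with (z + y)
  => ( y * ( ( z + y ) - y ) ) == 8
stmt 2: z := y - z  -- replace 1 occurrence(s) of z with (y - z)
  => ( y * ( ( ( y - z ) + y ) - y ) ) == 8
stmt 1: y := y * y  -- replace 4 occurrence(s) of y with (y * y)
  => ( ( y * y ) * ( ( ( ( y * y ) - z ) + ( y * y ) ) - ( y * y ) ) ) == 8

Answer: ( ( y * y ) * ( ( ( ( y * y ) - z ) + ( y * y ) ) - ( y * y ) ) ) == 8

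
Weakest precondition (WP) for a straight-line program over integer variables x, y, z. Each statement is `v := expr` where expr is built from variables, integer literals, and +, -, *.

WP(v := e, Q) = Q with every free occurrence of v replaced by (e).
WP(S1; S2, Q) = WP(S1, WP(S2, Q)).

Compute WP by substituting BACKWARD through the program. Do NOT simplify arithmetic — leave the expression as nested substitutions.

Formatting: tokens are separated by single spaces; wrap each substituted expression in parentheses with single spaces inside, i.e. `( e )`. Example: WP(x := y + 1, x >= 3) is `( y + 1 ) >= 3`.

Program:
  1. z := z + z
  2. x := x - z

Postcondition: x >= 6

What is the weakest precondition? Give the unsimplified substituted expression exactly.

Answer: ( x - ( z + z ) ) >= 6

Derivation:
post: x >= 6
stmt 2: x := x - z  -- replace 1 occurrence(s) of x with (x - z)
  => ( x - z ) >= 6
stmt 1: z := z + z  -- replace 1 occurrence(s) of z with (z + z)
  => ( x - ( z + z ) ) >= 6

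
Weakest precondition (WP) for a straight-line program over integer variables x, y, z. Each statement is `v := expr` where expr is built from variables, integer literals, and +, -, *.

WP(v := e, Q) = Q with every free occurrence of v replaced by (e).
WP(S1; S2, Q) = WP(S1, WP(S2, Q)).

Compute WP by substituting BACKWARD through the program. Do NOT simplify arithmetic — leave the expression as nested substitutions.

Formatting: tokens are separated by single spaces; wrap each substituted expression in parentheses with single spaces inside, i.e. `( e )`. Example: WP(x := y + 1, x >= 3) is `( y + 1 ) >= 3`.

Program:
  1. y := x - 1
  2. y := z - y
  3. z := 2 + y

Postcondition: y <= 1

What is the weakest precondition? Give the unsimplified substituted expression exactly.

post: y <= 1
stmt 3: z := 2 + y  -- replace 0 occurrence(s) of z with (2 + y)
  => y <= 1
stmt 2: y := z - y  -- replace 1 occurrence(s) of y with (z - y)
  => ( z - y ) <= 1
stmt 1: y := x - 1  -- replace 1 occurrence(s) of y with (x - 1)
  => ( z - ( x - 1 ) ) <= 1

Answer: ( z - ( x - 1 ) ) <= 1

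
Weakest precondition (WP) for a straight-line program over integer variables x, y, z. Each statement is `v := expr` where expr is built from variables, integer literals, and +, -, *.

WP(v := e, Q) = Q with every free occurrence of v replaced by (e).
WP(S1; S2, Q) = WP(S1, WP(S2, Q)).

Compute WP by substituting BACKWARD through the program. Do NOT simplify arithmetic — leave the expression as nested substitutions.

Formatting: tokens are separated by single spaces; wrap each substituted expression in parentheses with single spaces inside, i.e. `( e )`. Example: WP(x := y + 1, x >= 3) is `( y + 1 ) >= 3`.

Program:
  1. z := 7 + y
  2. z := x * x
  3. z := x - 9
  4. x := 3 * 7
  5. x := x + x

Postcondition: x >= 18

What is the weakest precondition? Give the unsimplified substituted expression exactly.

Answer: ( ( 3 * 7 ) + ( 3 * 7 ) ) >= 18

Derivation:
post: x >= 18
stmt 5: x := x + x  -- replace 1 occurrence(s) of x with (x + x)
  => ( x + x ) >= 18
stmt 4: x := 3 * 7  -- replace 2 occurrence(s) of x with (3 * 7)
  => ( ( 3 * 7 ) + ( 3 * 7 ) ) >= 18
stmt 3: z := x - 9  -- replace 0 occurrence(s) of z with (x - 9)
  => ( ( 3 * 7 ) + ( 3 * 7 ) ) >= 18
stmt 2: z := x * x  -- replace 0 occurrence(s) of z with (x * x)
  => ( ( 3 * 7 ) + ( 3 * 7 ) ) >= 18
stmt 1: z := 7 + y  -- replace 0 occurrence(s) of z with (7 + y)
  => ( ( 3 * 7 ) + ( 3 * 7 ) ) >= 18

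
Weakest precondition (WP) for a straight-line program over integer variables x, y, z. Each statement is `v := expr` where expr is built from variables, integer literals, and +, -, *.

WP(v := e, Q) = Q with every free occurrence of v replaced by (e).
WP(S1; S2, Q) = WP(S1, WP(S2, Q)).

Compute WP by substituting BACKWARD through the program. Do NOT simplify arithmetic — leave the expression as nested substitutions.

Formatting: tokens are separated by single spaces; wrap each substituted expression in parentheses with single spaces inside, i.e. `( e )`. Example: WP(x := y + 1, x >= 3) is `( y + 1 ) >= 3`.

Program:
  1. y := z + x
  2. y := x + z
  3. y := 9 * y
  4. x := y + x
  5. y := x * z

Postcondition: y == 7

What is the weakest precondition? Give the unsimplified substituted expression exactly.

post: y == 7
stmt 5: y := x * z  -- replace 1 occurrence(s) of y with (x * z)
  => ( x * z ) == 7
stmt 4: x := y + x  -- replace 1 occurrence(s) of x with (y + x)
  => ( ( y + x ) * z ) == 7
stmt 3: y := 9 * y  -- replace 1 occurrence(s) of y with (9 * y)
  => ( ( ( 9 * y ) + x ) * z ) == 7
stmt 2: y := x + z  -- replace 1 occurrence(s) of y with (x + z)
  => ( ( ( 9 * ( x + z ) ) + x ) * z ) == 7
stmt 1: y := z + x  -- replace 0 occurrence(s) of y with (z + x)
  => ( ( ( 9 * ( x + z ) ) + x ) * z ) == 7

Answer: ( ( ( 9 * ( x + z ) ) + x ) * z ) == 7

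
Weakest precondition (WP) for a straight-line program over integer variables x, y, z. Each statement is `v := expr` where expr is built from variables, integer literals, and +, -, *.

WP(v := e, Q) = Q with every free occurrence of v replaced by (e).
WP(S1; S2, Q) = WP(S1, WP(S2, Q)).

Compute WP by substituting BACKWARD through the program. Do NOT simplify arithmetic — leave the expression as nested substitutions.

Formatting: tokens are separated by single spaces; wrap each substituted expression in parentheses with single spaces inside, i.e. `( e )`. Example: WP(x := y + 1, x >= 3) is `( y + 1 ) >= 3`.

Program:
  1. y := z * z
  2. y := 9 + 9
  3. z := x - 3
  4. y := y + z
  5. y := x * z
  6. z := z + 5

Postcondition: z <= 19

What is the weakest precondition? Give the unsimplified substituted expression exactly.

post: z <= 19
stmt 6: z := z + 5  -- replace 1 occurrence(s) of z with (z + 5)
  => ( z + 5 ) <= 19
stmt 5: y := x * z  -- replace 0 occurrence(s) of y with (x * z)
  => ( z + 5 ) <= 19
stmt 4: y := y + z  -- replace 0 occurrence(s) of y with (y + z)
  => ( z + 5 ) <= 19
stmt 3: z := x - 3  -- replace 1 occurrence(s) of z with (x - 3)
  => ( ( x - 3 ) + 5 ) <= 19
stmt 2: y := 9 + 9  -- replace 0 occurrence(s) of y with (9 + 9)
  => ( ( x - 3 ) + 5 ) <= 19
stmt 1: y := z * z  -- replace 0 occurrence(s) of y with (z * z)
  => ( ( x - 3 ) + 5 ) <= 19

Answer: ( ( x - 3 ) + 5 ) <= 19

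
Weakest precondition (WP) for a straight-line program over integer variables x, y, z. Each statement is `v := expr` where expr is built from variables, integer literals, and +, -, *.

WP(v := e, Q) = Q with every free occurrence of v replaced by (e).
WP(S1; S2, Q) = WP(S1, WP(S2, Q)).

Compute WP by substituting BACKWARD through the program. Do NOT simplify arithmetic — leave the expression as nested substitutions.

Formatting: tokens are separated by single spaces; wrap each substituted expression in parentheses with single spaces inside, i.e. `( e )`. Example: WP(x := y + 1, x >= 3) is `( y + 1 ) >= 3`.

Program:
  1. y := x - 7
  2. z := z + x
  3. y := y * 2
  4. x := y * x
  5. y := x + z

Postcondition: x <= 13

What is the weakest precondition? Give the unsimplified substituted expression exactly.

post: x <= 13
stmt 5: y := x + z  -- replace 0 occurrence(s) of y with (x + z)
  => x <= 13
stmt 4: x := y * x  -- replace 1 occurrence(s) of x with (y * x)
  => ( y * x ) <= 13
stmt 3: y := y * 2  -- replace 1 occurrence(s) of y with (y * 2)
  => ( ( y * 2 ) * x ) <= 13
stmt 2: z := z + x  -- replace 0 occurrence(s) of z with (z + x)
  => ( ( y * 2 ) * x ) <= 13
stmt 1: y := x - 7  -- replace 1 occurrence(s) of y with (x - 7)
  => ( ( ( x - 7 ) * 2 ) * x ) <= 13

Answer: ( ( ( x - 7 ) * 2 ) * x ) <= 13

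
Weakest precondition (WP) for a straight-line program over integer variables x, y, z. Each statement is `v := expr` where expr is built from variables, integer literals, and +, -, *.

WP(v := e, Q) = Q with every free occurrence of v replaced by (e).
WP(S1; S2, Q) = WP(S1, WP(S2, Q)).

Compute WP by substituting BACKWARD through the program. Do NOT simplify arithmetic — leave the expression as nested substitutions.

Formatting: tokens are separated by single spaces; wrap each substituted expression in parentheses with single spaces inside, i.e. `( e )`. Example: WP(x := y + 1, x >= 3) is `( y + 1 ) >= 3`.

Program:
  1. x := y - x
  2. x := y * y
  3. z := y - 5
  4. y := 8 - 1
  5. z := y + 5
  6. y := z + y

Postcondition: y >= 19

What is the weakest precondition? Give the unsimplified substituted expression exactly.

post: y >= 19
stmt 6: y := z + y  -- replace 1 occurrence(s) of y with (z + y)
  => ( z + y ) >= 19
stmt 5: z := y + 5  -- replace 1 occurrence(s) of z with (y + 5)
  => ( ( y + 5 ) + y ) >= 19
stmt 4: y := 8 - 1  -- replace 2 occurrence(s) of y with (8 - 1)
  => ( ( ( 8 - 1 ) + 5 ) + ( 8 - 1 ) ) >= 19
stmt 3: z := y - 5  -- replace 0 occurrence(s) of z with (y - 5)
  => ( ( ( 8 - 1 ) + 5 ) + ( 8 - 1 ) ) >= 19
stmt 2: x := y * y  -- replace 0 occurrence(s) of x with (y * y)
  => ( ( ( 8 - 1 ) + 5 ) + ( 8 - 1 ) ) >= 19
stmt 1: x := y - x  -- replace 0 occurrence(s) of x with (y - x)
  => ( ( ( 8 - 1 ) + 5 ) + ( 8 - 1 ) ) >= 19

Answer: ( ( ( 8 - 1 ) + 5 ) + ( 8 - 1 ) ) >= 19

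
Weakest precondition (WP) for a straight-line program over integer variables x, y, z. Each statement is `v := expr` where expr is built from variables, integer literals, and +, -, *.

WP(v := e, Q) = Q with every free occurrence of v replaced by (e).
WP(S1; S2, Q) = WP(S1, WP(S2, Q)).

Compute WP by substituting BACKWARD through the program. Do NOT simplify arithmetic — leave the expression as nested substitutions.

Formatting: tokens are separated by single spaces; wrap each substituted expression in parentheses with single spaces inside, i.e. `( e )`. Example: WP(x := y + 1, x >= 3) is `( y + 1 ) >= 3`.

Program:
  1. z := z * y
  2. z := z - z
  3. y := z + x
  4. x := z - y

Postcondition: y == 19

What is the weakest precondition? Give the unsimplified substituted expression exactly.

Answer: ( ( ( z * y ) - ( z * y ) ) + x ) == 19

Derivation:
post: y == 19
stmt 4: x := z - y  -- replace 0 occurrence(s) of x with (z - y)
  => y == 19
stmt 3: y := z + x  -- replace 1 occurrence(s) of y with (z + x)
  => ( z + x ) == 19
stmt 2: z := z - z  -- replace 1 occurrence(s) of z with (z - z)
  => ( ( z - z ) + x ) == 19
stmt 1: z := z * y  -- replace 2 occurrence(s) of z with (z * y)
  => ( ( ( z * y ) - ( z * y ) ) + x ) == 19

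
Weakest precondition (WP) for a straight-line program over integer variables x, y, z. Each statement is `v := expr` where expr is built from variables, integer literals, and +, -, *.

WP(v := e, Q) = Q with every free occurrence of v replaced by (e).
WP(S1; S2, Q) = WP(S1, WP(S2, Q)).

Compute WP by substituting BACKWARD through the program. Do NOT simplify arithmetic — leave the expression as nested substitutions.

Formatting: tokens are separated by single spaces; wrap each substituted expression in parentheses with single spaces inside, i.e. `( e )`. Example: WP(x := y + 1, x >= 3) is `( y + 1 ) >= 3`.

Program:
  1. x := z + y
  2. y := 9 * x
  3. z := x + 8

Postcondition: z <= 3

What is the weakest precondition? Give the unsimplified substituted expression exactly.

Answer: ( ( z + y ) + 8 ) <= 3

Derivation:
post: z <= 3
stmt 3: z := x + 8  -- replace 1 occurrence(s) of z with (x + 8)
  => ( x + 8 ) <= 3
stmt 2: y := 9 * x  -- replace 0 occurrence(s) of y with (9 * x)
  => ( x + 8 ) <= 3
stmt 1: x := z + y  -- replace 1 occurrence(s) of x with (z + y)
  => ( ( z + y ) + 8 ) <= 3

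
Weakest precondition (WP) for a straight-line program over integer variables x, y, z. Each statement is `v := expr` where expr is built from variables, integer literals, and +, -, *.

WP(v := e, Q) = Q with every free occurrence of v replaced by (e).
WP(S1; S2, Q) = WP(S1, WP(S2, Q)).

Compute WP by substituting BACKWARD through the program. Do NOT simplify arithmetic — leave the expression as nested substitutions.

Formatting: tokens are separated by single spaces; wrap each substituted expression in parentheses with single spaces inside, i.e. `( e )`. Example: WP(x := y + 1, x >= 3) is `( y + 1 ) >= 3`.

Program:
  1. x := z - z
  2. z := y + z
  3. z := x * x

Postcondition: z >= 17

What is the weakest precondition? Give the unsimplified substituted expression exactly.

Answer: ( ( z - z ) * ( z - z ) ) >= 17

Derivation:
post: z >= 17
stmt 3: z := x * x  -- replace 1 occurrence(s) of z with (x * x)
  => ( x * x ) >= 17
stmt 2: z := y + z  -- replace 0 occurrence(s) of z with (y + z)
  => ( x * x ) >= 17
stmt 1: x := z - z  -- replace 2 occurrence(s) of x with (z - z)
  => ( ( z - z ) * ( z - z ) ) >= 17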